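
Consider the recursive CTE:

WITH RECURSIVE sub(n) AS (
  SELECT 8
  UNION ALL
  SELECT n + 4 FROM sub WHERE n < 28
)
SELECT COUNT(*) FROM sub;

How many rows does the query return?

Base: n=8.
Iteration 1: 8 < 28 holds -> n = 8 + 4 = 12.
Iteration 2: 12 < 28 holds -> n = 12 + 4 = 16.
Iteration 3: 16 < 28 holds -> n = 16 + 4 = 20.
Iteration 4: 20 < 28 holds -> n = 20 + 4 = 24.
Iteration 5: 24 < 28 holds -> n = 24 + 4 = 28.
Iteration 6: 28 < 28 fails; recursion stops.
Total rows emitted: 6.

6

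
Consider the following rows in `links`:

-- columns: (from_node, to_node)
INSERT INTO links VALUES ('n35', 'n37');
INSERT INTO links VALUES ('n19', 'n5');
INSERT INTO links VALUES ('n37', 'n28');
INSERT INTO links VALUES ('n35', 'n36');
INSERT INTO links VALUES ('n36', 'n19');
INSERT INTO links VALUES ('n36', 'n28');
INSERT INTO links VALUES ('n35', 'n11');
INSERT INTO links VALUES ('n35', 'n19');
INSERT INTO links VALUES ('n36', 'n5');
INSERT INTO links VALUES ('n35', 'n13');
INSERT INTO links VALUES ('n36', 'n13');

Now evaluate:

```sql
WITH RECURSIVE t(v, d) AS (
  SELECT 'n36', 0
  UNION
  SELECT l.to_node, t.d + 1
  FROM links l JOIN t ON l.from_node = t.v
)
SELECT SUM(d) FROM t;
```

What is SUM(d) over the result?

Base: (n36, d=0).
Iteration 1: edges from {n36} -> (n13, d=1), (n19, d=1), (n28, d=1), (n5, d=1).
Iteration 2: edges from {n13,n19,n28,n5} -> (n5, d=2).
Iteration 3: no outgoing edges from {n5}; recursion stops.
SUM(d) = 0 + 1 + 1 + 1 + 1 + 2 = 6.

6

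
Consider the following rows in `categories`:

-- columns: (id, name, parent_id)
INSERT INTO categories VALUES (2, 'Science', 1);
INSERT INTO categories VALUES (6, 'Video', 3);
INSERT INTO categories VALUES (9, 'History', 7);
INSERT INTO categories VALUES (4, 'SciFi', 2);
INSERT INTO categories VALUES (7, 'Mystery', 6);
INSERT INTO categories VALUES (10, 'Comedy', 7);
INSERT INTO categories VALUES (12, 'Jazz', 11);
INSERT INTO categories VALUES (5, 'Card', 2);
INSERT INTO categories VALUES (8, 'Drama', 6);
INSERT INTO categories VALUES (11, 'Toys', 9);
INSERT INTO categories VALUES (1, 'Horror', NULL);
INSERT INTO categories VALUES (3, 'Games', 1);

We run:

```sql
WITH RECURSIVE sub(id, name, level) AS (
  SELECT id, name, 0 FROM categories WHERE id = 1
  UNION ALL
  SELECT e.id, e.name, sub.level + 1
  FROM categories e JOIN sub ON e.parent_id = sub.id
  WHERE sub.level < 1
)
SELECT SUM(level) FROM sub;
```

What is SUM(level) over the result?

Base: id=1 (Horror) at level 0.
Iteration 1: rows with parent_id in {1} -> Science (id 2, level 1), Games (id 3, level 1).
Iteration 2: level < 1 fails for all current rows; recursion stops.
SUM(level) = 0 + 1 + 1 = 2.

2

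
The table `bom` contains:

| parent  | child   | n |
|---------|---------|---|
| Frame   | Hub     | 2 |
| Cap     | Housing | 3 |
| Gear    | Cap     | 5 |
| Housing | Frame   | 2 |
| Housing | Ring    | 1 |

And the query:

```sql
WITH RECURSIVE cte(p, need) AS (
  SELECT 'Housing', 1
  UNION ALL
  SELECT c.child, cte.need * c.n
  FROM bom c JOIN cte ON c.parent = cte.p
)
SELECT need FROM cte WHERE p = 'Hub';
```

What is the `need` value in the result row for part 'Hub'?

Base: (Housing, need=1).
Iteration 1: components of {Housing} -> Frame = 1*2 = 2, Ring = 1*1 = 1.
Iteration 2: components of {Frame,Ring} -> Hub = 2*2 = 4.
Iteration 3: no further components; recursion stops.

4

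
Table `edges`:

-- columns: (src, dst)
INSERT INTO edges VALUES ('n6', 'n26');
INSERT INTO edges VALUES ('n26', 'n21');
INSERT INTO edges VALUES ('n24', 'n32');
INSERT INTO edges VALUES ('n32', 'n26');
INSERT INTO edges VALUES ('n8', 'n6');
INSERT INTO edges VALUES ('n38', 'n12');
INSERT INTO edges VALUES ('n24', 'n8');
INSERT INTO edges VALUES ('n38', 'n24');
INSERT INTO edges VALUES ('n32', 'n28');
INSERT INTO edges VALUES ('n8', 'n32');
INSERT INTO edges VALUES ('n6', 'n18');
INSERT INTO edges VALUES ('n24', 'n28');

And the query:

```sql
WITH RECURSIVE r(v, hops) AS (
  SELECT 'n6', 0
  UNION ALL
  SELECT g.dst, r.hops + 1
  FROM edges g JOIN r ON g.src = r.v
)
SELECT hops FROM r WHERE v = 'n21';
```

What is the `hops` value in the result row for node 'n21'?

Base: (n6, hops=0).
Iteration 1: edges from {n6} -> (n18, hops=1), (n26, hops=1).
Iteration 2: edges from {n18,n26} -> (n21, hops=2).
Iteration 3: no outgoing edges from {n21}; recursion stops.

2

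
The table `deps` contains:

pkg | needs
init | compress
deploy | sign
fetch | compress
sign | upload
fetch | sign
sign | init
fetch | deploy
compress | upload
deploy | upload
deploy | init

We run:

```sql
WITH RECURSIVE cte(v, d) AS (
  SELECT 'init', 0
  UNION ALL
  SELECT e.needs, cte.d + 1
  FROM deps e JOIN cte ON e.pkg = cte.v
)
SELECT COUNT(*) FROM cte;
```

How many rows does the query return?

Base: (init, d=0).
Iteration 1: edges from {init} -> (compress, d=1).
Iteration 2: edges from {compress} -> (upload, d=2).
Iteration 3: no outgoing edges from {upload}; recursion stops.
Total rows emitted: 3.

3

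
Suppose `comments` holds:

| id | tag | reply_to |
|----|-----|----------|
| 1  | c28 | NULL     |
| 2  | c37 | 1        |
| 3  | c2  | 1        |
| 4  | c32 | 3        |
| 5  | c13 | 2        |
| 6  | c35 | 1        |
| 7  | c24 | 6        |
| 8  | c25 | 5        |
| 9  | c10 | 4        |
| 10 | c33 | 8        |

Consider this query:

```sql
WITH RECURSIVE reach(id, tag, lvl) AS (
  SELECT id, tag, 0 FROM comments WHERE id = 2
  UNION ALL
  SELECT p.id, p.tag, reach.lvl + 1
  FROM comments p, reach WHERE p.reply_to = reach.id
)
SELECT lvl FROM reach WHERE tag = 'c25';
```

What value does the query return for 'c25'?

Base: id=2 (c37) at lvl 0.
Iteration 1: rows with reply_to in {2} -> c13 (id 5, lvl 1).
Iteration 2: rows with reply_to in {5} -> c25 (id 8, lvl 2).
Iteration 3: rows with reply_to in {8} -> c33 (id 10, lvl 3).
Iteration 4: no rows with reply_to in {10}; recursion stops.

2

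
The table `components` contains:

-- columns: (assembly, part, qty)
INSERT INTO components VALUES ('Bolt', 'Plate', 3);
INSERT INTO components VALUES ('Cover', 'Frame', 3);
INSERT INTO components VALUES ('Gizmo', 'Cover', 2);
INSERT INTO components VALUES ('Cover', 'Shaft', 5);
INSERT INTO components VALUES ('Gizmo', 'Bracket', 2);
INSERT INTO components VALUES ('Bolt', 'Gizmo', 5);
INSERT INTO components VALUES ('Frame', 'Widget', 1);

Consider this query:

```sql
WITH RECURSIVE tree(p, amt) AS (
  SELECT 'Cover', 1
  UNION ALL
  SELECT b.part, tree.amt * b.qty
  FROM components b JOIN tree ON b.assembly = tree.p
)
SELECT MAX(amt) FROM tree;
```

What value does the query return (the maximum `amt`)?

5

Base: (Cover, amt=1).
Iteration 1: components of {Cover} -> Frame = 1*3 = 3, Shaft = 1*5 = 5.
Iteration 2: components of {Frame,Shaft} -> Widget = 3*1 = 3.
Iteration 3: no further components; recursion stops.
amt values: 1, 3, 5, 3; the maximum is 5.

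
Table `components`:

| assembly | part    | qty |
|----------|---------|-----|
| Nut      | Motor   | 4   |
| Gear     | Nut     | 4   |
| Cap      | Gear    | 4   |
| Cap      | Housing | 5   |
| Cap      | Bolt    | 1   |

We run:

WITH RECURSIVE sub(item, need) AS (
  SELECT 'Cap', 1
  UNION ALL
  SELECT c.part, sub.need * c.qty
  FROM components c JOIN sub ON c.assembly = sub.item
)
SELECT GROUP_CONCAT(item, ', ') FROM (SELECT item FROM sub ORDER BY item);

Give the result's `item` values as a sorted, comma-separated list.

Base: (Cap, need=1).
Iteration 1: components of {Cap} -> Bolt = 1*1 = 1, Gear = 1*4 = 4, Housing = 1*5 = 5.
Iteration 2: components of {Bolt,Gear,Housing} -> Nut = 4*4 = 16.
Iteration 3: components of {Nut} -> Motor = 16*4 = 64.
Iteration 4: no further components; recursion stops.

Bolt, Cap, Gear, Housing, Motor, Nut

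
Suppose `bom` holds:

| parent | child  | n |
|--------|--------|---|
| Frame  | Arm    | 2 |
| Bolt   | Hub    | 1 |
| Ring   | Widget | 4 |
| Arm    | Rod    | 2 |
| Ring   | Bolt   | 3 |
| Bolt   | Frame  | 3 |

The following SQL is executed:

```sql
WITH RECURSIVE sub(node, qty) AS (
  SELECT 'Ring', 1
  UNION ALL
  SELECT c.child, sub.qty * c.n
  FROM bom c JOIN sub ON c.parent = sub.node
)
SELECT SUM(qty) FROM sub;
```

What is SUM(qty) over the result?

74

Base: (Ring, qty=1).
Iteration 1: components of {Ring} -> Bolt = 1*3 = 3, Widget = 1*4 = 4.
Iteration 2: components of {Bolt,Widget} -> Frame = 3*3 = 9, Hub = 3*1 = 3.
Iteration 3: components of {Frame,Hub} -> Arm = 9*2 = 18.
Iteration 4: components of {Arm} -> Rod = 18*2 = 36.
Iteration 5: no further components; recursion stops.
SUM(qty) = 1 + 3 + 4 + 9 + 3 + 18 + 36 = 74.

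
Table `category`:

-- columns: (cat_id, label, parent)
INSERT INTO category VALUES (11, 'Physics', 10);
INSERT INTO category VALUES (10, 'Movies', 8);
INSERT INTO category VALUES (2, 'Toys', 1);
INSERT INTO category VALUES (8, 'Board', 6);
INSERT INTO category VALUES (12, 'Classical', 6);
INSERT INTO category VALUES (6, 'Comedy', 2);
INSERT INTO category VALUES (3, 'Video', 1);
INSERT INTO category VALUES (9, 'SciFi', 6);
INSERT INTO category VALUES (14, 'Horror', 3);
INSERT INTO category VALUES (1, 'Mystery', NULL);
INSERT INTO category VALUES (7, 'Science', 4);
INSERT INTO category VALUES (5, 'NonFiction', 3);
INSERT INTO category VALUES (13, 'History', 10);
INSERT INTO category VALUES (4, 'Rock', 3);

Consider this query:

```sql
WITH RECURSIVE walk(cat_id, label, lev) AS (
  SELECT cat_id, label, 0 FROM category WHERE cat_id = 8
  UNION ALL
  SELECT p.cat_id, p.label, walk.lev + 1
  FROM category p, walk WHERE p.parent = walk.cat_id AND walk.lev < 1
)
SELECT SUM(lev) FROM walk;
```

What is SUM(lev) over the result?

1

Base: cat_id=8 (Board) at lev 0.
Iteration 1: rows with parent in {8} -> Movies (id 10, lev 1).
Iteration 2: lev < 1 fails for all current rows; recursion stops.
SUM(lev) = 0 + 1 = 1.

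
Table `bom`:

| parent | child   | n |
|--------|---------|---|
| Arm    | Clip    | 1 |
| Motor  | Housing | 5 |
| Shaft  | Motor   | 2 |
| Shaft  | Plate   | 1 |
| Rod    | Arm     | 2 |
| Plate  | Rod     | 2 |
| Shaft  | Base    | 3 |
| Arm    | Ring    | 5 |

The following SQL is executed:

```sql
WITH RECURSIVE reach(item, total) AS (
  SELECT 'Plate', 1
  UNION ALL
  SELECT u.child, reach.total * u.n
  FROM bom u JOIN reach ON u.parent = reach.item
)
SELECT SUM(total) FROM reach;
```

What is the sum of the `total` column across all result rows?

31

Base: (Plate, total=1).
Iteration 1: components of {Plate} -> Rod = 1*2 = 2.
Iteration 2: components of {Rod} -> Arm = 2*2 = 4.
Iteration 3: components of {Arm} -> Clip = 4*1 = 4, Ring = 4*5 = 20.
Iteration 4: no further components; recursion stops.
SUM(total) = 1 + 2 + 4 + 4 + 20 = 31.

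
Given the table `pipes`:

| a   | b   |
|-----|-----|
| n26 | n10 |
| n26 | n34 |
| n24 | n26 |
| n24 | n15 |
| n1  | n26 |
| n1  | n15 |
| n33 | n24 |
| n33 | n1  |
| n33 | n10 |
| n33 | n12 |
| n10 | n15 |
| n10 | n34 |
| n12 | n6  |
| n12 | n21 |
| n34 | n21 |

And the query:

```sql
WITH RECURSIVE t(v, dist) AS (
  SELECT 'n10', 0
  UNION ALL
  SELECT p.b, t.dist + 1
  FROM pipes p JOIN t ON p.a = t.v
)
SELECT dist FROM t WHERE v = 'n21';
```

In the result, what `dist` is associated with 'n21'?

Base: (n10, dist=0).
Iteration 1: edges from {n10} -> (n15, dist=1), (n34, dist=1).
Iteration 2: edges from {n15,n34} -> (n21, dist=2).
Iteration 3: no outgoing edges from {n21}; recursion stops.

2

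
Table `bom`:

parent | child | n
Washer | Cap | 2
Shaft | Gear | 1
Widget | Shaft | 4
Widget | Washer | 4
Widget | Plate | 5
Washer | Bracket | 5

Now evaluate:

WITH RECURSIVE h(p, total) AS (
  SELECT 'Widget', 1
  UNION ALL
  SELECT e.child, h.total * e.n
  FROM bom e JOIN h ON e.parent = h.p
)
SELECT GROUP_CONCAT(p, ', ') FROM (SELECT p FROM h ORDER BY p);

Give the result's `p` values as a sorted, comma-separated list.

Bracket, Cap, Gear, Plate, Shaft, Washer, Widget

Base: (Widget, total=1).
Iteration 1: components of {Widget} -> Plate = 1*5 = 5, Shaft = 1*4 = 4, Washer = 1*4 = 4.
Iteration 2: components of {Plate,Shaft,Washer} -> Bracket = 4*5 = 20, Cap = 4*2 = 8, Gear = 4*1 = 4.
Iteration 3: no further components; recursion stops.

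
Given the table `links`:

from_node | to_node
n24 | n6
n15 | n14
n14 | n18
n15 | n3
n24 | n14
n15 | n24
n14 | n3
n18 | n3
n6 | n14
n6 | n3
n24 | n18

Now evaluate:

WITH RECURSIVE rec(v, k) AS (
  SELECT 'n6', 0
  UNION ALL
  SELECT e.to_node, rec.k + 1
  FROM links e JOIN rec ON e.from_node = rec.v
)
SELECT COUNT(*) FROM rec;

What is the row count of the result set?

Base: (n6, k=0).
Iteration 1: edges from {n6} -> (n14, k=1), (n3, k=1).
Iteration 2: edges from {n14,n3} -> (n18, k=2), (n3, k=2).
Iteration 3: edges from {n18,n3} -> (n3, k=3).
Iteration 4: no outgoing edges from {n3}; recursion stops.
Total rows emitted: 6.

6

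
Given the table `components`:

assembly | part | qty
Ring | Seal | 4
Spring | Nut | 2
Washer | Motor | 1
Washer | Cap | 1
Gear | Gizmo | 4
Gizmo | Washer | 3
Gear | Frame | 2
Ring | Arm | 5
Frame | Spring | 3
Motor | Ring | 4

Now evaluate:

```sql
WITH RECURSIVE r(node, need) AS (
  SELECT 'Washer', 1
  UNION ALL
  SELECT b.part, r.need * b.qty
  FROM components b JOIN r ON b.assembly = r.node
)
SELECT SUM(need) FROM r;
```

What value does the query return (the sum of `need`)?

43

Base: (Washer, need=1).
Iteration 1: components of {Washer} -> Cap = 1*1 = 1, Motor = 1*1 = 1.
Iteration 2: components of {Cap,Motor} -> Ring = 1*4 = 4.
Iteration 3: components of {Ring} -> Arm = 4*5 = 20, Seal = 4*4 = 16.
Iteration 4: no further components; recursion stops.
SUM(need) = 1 + 1 + 1 + 4 + 20 + 16 = 43.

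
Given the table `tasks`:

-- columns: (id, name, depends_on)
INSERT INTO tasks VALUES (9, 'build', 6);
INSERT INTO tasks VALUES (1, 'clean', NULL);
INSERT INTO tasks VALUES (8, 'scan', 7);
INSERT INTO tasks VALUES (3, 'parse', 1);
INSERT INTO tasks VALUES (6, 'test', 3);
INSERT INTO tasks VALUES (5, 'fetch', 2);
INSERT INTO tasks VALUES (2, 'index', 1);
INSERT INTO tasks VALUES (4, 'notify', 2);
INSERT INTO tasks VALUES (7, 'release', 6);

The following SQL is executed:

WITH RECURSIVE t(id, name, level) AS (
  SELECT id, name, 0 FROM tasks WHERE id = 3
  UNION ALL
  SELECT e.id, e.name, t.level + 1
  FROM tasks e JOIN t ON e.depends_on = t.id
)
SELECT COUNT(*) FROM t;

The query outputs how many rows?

5

Base: id=3 (parse) at level 0.
Iteration 1: rows with depends_on in {3} -> test (id 6, level 1).
Iteration 2: rows with depends_on in {6} -> release (id 7, level 2), build (id 9, level 2).
Iteration 3: rows with depends_on in {7,9} -> scan (id 8, level 3).
Iteration 4: no rows with depends_on in {8}; recursion stops.
Total rows emitted: 5.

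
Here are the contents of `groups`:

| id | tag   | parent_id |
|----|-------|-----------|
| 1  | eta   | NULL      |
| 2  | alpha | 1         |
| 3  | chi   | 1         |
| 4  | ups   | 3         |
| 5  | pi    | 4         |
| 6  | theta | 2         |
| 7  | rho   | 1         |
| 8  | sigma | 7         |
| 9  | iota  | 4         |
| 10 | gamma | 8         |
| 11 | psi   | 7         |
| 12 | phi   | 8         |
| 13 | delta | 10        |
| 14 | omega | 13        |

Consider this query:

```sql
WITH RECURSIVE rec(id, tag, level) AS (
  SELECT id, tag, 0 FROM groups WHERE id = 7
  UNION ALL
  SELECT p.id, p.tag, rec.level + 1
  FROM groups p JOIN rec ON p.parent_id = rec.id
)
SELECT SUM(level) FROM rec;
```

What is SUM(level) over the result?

13

Base: id=7 (rho) at level 0.
Iteration 1: rows with parent_id in {7} -> sigma (id 8, level 1), psi (id 11, level 1).
Iteration 2: rows with parent_id in {8,11} -> gamma (id 10, level 2), phi (id 12, level 2).
Iteration 3: rows with parent_id in {10,12} -> delta (id 13, level 3).
Iteration 4: rows with parent_id in {13} -> omega (id 14, level 4).
Iteration 5: no rows with parent_id in {14}; recursion stops.
SUM(level) = 0 + 1 + 1 + 2 + 2 + 3 + 4 = 13.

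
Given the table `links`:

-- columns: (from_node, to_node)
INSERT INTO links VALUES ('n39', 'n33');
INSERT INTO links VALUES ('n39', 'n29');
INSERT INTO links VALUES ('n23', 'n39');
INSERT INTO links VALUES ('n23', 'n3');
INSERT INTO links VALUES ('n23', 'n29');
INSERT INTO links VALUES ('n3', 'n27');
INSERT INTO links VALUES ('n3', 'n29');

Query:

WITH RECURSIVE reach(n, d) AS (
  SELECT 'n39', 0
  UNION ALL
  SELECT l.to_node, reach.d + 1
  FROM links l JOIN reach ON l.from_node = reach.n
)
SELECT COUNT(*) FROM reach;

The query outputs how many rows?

Base: (n39, d=0).
Iteration 1: edges from {n39} -> (n29, d=1), (n33, d=1).
Iteration 2: no outgoing edges from {n29,n33}; recursion stops.
Total rows emitted: 3.

3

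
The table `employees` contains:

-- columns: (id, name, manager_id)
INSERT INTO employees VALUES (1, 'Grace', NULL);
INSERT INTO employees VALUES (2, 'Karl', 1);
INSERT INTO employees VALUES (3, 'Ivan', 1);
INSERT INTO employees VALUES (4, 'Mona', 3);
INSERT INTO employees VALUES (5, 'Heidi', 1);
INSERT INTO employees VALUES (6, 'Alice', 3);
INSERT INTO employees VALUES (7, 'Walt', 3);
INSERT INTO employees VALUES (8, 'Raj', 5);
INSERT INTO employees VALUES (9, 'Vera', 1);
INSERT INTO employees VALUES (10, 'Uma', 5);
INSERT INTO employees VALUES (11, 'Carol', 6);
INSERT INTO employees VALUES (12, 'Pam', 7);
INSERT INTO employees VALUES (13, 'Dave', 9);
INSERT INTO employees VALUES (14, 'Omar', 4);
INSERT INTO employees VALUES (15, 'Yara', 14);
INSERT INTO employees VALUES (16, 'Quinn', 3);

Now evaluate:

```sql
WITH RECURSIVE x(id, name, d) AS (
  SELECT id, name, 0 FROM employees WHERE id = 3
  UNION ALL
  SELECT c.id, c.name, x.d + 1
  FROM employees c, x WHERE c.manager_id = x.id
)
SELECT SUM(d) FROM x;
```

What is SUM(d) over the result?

13

Base: id=3 (Ivan) at d 0.
Iteration 1: rows with manager_id in {3} -> Mona (id 4, d 1), Alice (id 6, d 1), Walt (id 7, d 1), Quinn (id 16, d 1).
Iteration 2: rows with manager_id in {4,6,7,16} -> Carol (id 11, d 2), Pam (id 12, d 2), Omar (id 14, d 2).
Iteration 3: rows with manager_id in {11,12,14} -> Yara (id 15, d 3).
Iteration 4: no rows with manager_id in {15}; recursion stops.
SUM(d) = 0 + 1 + 1 + 1 + 1 + 2 + 2 + 2 + 3 = 13.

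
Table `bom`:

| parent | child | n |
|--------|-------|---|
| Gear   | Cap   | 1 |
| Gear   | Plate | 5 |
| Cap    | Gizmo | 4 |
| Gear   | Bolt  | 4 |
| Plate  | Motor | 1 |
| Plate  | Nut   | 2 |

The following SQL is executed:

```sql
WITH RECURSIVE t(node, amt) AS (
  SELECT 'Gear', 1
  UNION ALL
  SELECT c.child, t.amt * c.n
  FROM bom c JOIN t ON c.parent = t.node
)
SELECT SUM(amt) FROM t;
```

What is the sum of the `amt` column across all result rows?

Base: (Gear, amt=1).
Iteration 1: components of {Gear} -> Bolt = 1*4 = 4, Cap = 1*1 = 1, Plate = 1*5 = 5.
Iteration 2: components of {Bolt,Cap,Plate} -> Gizmo = 1*4 = 4, Motor = 5*1 = 5, Nut = 5*2 = 10.
Iteration 3: no further components; recursion stops.
SUM(amt) = 1 + 1 + 5 + 4 + 4 + 5 + 10 = 30.

30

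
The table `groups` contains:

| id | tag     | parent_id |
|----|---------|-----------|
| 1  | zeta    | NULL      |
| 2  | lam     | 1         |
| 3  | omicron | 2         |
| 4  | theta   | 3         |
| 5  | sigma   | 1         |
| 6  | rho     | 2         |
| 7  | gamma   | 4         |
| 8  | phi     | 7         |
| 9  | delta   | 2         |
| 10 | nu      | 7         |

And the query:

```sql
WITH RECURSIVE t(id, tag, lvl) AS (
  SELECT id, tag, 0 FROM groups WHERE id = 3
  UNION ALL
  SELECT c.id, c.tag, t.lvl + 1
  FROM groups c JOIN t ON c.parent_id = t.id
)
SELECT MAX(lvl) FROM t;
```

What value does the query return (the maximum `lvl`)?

Base: id=3 (omicron) at lvl 0.
Iteration 1: rows with parent_id in {3} -> theta (id 4, lvl 1).
Iteration 2: rows with parent_id in {4} -> gamma (id 7, lvl 2).
Iteration 3: rows with parent_id in {7} -> phi (id 8, lvl 3), nu (id 10, lvl 3).
Iteration 4: no rows with parent_id in {8,10}; recursion stops.
lvl values: 0, 1, 2, 3, 3; the maximum is 3.

3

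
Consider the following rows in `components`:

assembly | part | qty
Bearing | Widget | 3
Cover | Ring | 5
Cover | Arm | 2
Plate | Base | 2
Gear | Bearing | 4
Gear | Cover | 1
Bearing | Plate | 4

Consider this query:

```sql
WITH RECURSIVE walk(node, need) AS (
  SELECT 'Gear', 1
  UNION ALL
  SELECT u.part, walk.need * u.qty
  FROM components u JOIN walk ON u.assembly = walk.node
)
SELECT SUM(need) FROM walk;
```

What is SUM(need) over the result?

73

Base: (Gear, need=1).
Iteration 1: components of {Gear} -> Bearing = 1*4 = 4, Cover = 1*1 = 1.
Iteration 2: components of {Bearing,Cover} -> Arm = 1*2 = 2, Plate = 4*4 = 16, Ring = 1*5 = 5, Widget = 4*3 = 12.
Iteration 3: components of {Arm,Plate,Ring,Widget} -> Base = 16*2 = 32.
Iteration 4: no further components; recursion stops.
SUM(need) = 1 + 1 + 4 + 2 + 5 + 12 + 16 + 32 = 73.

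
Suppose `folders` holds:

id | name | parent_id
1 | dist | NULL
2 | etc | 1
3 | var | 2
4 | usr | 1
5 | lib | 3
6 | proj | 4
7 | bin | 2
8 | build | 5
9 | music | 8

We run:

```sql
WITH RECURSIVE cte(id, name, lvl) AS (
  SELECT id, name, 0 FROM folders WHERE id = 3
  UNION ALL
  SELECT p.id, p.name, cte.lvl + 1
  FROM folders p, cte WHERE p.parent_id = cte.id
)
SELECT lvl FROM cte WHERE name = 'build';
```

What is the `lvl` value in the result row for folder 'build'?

Base: id=3 (var) at lvl 0.
Iteration 1: rows with parent_id in {3} -> lib (id 5, lvl 1).
Iteration 2: rows with parent_id in {5} -> build (id 8, lvl 2).
Iteration 3: rows with parent_id in {8} -> music (id 9, lvl 3).
Iteration 4: no rows with parent_id in {9}; recursion stops.

2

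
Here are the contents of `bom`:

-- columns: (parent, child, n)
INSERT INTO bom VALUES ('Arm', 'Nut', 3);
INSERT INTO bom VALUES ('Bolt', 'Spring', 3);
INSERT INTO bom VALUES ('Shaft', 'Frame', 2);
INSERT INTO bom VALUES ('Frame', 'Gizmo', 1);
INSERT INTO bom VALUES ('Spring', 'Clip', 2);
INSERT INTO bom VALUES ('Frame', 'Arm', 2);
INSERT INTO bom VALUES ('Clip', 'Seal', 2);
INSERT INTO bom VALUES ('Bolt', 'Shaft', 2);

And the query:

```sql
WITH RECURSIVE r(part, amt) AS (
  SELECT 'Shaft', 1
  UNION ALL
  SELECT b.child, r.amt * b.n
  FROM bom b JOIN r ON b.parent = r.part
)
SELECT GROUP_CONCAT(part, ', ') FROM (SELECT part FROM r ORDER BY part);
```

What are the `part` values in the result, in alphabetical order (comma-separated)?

Arm, Frame, Gizmo, Nut, Shaft

Base: (Shaft, amt=1).
Iteration 1: components of {Shaft} -> Frame = 1*2 = 2.
Iteration 2: components of {Frame} -> Arm = 2*2 = 4, Gizmo = 2*1 = 2.
Iteration 3: components of {Arm,Gizmo} -> Nut = 4*3 = 12.
Iteration 4: no further components; recursion stops.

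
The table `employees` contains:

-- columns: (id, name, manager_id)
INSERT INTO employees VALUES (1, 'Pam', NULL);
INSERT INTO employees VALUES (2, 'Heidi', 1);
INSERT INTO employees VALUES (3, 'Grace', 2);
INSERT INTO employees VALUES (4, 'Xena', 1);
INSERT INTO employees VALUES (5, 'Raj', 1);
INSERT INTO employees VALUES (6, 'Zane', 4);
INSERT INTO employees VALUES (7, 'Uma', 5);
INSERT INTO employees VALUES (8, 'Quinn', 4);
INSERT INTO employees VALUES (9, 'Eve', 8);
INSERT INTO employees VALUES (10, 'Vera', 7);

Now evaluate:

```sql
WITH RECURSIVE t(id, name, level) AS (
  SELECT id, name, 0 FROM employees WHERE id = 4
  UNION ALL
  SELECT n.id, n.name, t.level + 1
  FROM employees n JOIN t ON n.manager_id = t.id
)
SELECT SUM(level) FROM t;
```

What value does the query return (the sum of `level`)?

Base: id=4 (Xena) at level 0.
Iteration 1: rows with manager_id in {4} -> Zane (id 6, level 1), Quinn (id 8, level 1).
Iteration 2: rows with manager_id in {6,8} -> Eve (id 9, level 2).
Iteration 3: no rows with manager_id in {9}; recursion stops.
SUM(level) = 0 + 1 + 1 + 2 = 4.

4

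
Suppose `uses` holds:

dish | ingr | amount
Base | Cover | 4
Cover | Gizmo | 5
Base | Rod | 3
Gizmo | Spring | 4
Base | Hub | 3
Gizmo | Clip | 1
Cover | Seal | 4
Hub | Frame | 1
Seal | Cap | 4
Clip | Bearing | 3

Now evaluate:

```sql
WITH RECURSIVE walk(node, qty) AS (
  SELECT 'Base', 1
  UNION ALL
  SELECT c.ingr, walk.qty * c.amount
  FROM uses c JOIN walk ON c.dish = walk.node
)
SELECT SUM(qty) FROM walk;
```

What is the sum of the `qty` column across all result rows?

Base: (Base, qty=1).
Iteration 1: components of {Base} -> Cover = 1*4 = 4, Hub = 1*3 = 3, Rod = 1*3 = 3.
Iteration 2: components of {Cover,Hub,Rod} -> Frame = 3*1 = 3, Gizmo = 4*5 = 20, Seal = 4*4 = 16.
Iteration 3: components of {Frame,Gizmo,Seal} -> Cap = 16*4 = 64, Clip = 20*1 = 20, Spring = 20*4 = 80.
Iteration 4: components of {Cap,Clip,Spring} -> Bearing = 20*3 = 60.
Iteration 5: no further components; recursion stops.
SUM(qty) = 1 + 4 + 3 + 3 + 20 + 16 + 3 + 80 + 20 + 64 + 60 = 274.

274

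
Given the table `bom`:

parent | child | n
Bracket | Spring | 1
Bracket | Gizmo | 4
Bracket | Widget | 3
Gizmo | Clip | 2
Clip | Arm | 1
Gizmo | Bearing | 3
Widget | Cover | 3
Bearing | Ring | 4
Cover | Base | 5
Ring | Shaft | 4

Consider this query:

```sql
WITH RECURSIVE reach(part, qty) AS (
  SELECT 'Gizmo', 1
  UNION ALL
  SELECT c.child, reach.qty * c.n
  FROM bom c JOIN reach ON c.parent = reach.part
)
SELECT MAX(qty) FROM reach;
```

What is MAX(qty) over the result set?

Base: (Gizmo, qty=1).
Iteration 1: components of {Gizmo} -> Bearing = 1*3 = 3, Clip = 1*2 = 2.
Iteration 2: components of {Bearing,Clip} -> Arm = 2*1 = 2, Ring = 3*4 = 12.
Iteration 3: components of {Arm,Ring} -> Shaft = 12*4 = 48.
Iteration 4: no further components; recursion stops.
qty values: 1, 2, 3, 2, 12, 48; the maximum is 48.

48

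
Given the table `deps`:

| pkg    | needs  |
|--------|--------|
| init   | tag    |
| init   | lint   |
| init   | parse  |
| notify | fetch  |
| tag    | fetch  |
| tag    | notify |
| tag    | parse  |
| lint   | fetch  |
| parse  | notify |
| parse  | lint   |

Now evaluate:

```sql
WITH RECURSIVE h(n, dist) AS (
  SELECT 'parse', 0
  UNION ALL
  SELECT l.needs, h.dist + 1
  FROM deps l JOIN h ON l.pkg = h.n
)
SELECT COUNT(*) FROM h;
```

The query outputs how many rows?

Base: (parse, dist=0).
Iteration 1: edges from {parse} -> (lint, dist=1), (notify, dist=1).
Iteration 2: edges from {lint,notify} -> (fetch, dist=2) x2. [UNION ALL keeps all 2 new rows, including repeats]
Iteration 3: no outgoing edges from {fetch}; recursion stops.
Total rows emitted: 5.

5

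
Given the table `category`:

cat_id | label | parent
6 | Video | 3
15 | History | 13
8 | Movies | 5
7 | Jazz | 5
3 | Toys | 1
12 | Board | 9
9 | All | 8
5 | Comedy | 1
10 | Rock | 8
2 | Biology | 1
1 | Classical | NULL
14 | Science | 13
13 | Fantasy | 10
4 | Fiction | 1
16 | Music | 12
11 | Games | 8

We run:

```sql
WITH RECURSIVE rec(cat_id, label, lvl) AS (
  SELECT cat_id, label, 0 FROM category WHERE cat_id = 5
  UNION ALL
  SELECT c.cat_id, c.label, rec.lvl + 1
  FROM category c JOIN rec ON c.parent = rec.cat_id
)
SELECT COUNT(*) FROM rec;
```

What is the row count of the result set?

Base: cat_id=5 (Comedy) at lvl 0.
Iteration 1: rows with parent in {5} -> Jazz (id 7, lvl 1), Movies (id 8, lvl 1).
Iteration 2: rows with parent in {7,8} -> All (id 9, lvl 2), Rock (id 10, lvl 2), Games (id 11, lvl 2).
Iteration 3: rows with parent in {9,10,11} -> Board (id 12, lvl 3), Fantasy (id 13, lvl 3).
Iteration 4: rows with parent in {12,13} -> Science (id 14, lvl 4), History (id 15, lvl 4), Music (id 16, lvl 4).
Iteration 5: no rows with parent in {14,15,16}; recursion stops.
Total rows emitted: 11.

11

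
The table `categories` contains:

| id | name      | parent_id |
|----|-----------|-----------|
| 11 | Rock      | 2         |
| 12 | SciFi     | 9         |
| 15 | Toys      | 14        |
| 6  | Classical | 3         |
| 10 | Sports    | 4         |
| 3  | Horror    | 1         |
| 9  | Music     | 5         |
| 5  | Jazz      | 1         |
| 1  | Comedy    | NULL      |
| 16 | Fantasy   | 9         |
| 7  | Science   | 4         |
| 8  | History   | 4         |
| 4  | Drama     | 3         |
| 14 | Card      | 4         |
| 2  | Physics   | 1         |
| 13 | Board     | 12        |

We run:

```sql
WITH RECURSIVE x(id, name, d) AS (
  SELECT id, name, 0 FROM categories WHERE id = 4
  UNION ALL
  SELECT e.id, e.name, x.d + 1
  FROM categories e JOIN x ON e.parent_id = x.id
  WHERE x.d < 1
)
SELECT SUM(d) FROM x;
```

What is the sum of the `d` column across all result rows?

4

Base: id=4 (Drama) at d 0.
Iteration 1: rows with parent_id in {4} -> Science (id 7, d 1), History (id 8, d 1), Sports (id 10, d 1), Card (id 14, d 1).
Iteration 2: d < 1 fails for all current rows; recursion stops.
SUM(d) = 0 + 1 + 1 + 1 + 1 = 4.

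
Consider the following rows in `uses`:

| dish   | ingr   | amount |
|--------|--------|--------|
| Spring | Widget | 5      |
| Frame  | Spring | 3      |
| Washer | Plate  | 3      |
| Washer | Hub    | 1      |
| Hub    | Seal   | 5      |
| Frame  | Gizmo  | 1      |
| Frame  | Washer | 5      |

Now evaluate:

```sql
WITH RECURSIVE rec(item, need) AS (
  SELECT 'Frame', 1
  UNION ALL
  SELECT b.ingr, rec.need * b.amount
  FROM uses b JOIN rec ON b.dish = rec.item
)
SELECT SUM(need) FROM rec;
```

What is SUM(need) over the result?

70

Base: (Frame, need=1).
Iteration 1: components of {Frame} -> Gizmo = 1*1 = 1, Spring = 1*3 = 3, Washer = 1*5 = 5.
Iteration 2: components of {Gizmo,Spring,Washer} -> Hub = 5*1 = 5, Plate = 5*3 = 15, Widget = 3*5 = 15.
Iteration 3: components of {Hub,Plate,Widget} -> Seal = 5*5 = 25.
Iteration 4: no further components; recursion stops.
SUM(need) = 1 + 3 + 5 + 1 + 15 + 15 + 5 + 25 = 70.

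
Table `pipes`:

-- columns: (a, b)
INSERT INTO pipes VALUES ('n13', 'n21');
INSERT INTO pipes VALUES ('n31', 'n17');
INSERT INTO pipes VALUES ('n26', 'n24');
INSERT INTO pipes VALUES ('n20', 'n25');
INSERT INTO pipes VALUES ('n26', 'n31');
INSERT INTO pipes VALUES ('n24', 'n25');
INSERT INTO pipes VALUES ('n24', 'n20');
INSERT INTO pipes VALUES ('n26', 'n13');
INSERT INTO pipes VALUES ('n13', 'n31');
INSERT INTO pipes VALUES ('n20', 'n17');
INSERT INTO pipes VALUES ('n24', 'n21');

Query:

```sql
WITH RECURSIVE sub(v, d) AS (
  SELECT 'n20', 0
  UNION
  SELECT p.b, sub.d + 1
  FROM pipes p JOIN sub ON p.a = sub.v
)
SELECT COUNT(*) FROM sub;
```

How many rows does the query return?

Base: (n20, d=0).
Iteration 1: edges from {n20} -> (n17, d=1), (n25, d=1).
Iteration 2: no outgoing edges from {n17,n25}; recursion stops.
Total rows emitted: 3.

3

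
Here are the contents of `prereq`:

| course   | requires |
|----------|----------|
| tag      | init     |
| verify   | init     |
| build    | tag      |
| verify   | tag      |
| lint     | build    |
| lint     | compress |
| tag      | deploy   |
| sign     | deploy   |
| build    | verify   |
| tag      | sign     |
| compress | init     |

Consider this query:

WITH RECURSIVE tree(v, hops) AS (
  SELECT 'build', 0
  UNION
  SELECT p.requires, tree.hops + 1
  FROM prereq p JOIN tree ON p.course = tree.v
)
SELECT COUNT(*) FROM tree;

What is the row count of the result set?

Base: (build, hops=0).
Iteration 1: edges from {build} -> (tag, hops=1), (verify, hops=1).
Iteration 2: edges from {tag,verify} -> (deploy, hops=2), (init, hops=2), (sign, hops=2), (tag, hops=2). [UNION drops 1 duplicate row(s)]
Iteration 3: edges from {deploy,init,sign,tag} -> (deploy, hops=3), (init, hops=3), (sign, hops=3). [UNION drops 1 duplicate row(s)]
Iteration 4: edges from {deploy,init,sign} -> (deploy, hops=4).
Iteration 5: no outgoing edges from {deploy}; recursion stops.
Total rows emitted: 11.

11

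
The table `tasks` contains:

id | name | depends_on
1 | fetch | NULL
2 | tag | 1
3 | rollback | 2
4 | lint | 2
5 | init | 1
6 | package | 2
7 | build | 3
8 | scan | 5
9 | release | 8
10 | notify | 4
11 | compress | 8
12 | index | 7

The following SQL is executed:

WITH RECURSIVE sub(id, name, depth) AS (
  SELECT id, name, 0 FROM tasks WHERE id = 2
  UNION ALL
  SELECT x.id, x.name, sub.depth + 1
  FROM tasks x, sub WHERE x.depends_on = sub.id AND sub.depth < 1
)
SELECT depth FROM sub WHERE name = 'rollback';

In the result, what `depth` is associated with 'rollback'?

1

Base: id=2 (tag) at depth 0.
Iteration 1: rows with depends_on in {2} -> rollback (id 3, depth 1), lint (id 4, depth 1), package (id 6, depth 1).
Iteration 2: depth < 1 fails for all current rows; recursion stops.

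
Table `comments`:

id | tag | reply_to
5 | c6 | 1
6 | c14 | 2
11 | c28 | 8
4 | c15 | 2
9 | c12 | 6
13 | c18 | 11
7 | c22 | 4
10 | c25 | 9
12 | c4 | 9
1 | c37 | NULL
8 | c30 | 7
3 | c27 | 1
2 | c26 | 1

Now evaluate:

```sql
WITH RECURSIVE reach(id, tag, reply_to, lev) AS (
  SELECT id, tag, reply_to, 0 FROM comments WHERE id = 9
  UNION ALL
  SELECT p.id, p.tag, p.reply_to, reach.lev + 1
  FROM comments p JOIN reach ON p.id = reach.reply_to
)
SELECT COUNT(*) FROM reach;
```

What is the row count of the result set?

Base: id=9 (c12), reply_to=6, lev 0.
Iteration 1: join on id=6 -> c14 (id 6, reply_to=2, lev 1).
Iteration 2: join on id=2 -> c26 (id 2, reply_to=1, lev 2).
Iteration 3: join on id=1 -> c37 (id 1, reply_to=NULL, lev 3).
Iteration 4: reply_to is NULL; no match; recursion stops.
Total rows emitted: 4.

4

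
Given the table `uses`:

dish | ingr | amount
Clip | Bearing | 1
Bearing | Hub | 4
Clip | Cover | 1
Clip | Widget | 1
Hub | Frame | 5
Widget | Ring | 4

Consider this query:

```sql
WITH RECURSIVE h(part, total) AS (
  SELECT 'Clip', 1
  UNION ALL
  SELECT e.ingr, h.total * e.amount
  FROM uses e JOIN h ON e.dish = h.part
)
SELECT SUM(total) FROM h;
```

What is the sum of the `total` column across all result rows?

Base: (Clip, total=1).
Iteration 1: components of {Clip} -> Bearing = 1*1 = 1, Cover = 1*1 = 1, Widget = 1*1 = 1.
Iteration 2: components of {Bearing,Cover,Widget} -> Hub = 1*4 = 4, Ring = 1*4 = 4.
Iteration 3: components of {Hub,Ring} -> Frame = 4*5 = 20.
Iteration 4: no further components; recursion stops.
SUM(total) = 1 + 1 + 1 + 1 + 4 + 4 + 20 = 32.

32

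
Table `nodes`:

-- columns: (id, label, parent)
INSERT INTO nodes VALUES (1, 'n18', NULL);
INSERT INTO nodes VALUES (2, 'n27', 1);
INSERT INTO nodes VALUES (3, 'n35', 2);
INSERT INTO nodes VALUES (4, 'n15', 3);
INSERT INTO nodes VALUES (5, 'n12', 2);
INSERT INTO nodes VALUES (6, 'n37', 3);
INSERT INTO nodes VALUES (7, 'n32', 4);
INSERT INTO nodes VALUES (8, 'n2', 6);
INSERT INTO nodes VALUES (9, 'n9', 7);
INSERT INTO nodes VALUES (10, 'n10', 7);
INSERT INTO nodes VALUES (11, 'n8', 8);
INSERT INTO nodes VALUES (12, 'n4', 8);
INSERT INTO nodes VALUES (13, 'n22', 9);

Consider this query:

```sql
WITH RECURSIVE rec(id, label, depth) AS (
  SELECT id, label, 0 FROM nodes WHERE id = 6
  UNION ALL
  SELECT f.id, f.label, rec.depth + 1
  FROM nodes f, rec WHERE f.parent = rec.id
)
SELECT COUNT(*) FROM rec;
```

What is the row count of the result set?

Base: id=6 (n37) at depth 0.
Iteration 1: rows with parent in {6} -> n2 (id 8, depth 1).
Iteration 2: rows with parent in {8} -> n8 (id 11, depth 2), n4 (id 12, depth 2).
Iteration 3: no rows with parent in {11,12}; recursion stops.
Total rows emitted: 4.

4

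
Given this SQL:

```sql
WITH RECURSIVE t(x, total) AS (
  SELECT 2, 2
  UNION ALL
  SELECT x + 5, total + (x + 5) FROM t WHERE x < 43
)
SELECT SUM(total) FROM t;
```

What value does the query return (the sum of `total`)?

935

Base: x=2, total=2.
Iteration 1: 2 < 43 holds -> x = 2 + 5 = 7, total = 2 + 7 = 9.
Iteration 2: 7 < 43 holds -> x = 7 + 5 = 12, total = 9 + 12 = 21.
Iteration 3: 12 < 43 holds -> x = 12 + 5 = 17, total = 21 + 17 = 38.
Iteration 4: 17 < 43 holds -> x = 17 + 5 = 22, total = 38 + 22 = 60.
Iteration 5: 22 < 43 holds -> x = 22 + 5 = 27, total = 60 + 27 = 87.
Iteration 6: 27 < 43 holds -> x = 27 + 5 = 32, total = 87 + 32 = 119.
Iteration 7: 32 < 43 holds -> x = 32 + 5 = 37, total = 119 + 37 = 156.
Iteration 8: 37 < 43 holds -> x = 37 + 5 = 42, total = 156 + 42 = 198.
Iteration 9: 42 < 43 holds -> x = 42 + 5 = 47, total = 198 + 47 = 245.
Iteration 10: 47 < 43 fails; recursion stops.
SUM(total) = 2 + 9 + 21 + 38 + 60 + 87 + 119 + 156 + 198 + 245 = 935.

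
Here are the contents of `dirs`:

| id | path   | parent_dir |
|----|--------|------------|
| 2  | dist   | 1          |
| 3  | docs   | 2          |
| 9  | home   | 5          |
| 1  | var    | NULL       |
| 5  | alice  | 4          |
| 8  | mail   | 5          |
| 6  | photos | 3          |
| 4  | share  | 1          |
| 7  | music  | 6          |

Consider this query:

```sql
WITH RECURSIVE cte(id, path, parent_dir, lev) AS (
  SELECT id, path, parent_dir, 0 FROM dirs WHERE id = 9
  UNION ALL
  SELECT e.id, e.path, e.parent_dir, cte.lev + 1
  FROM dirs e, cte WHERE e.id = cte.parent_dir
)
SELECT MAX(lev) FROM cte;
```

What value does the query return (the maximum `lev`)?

3

Base: id=9 (home), parent_dir=5, lev 0.
Iteration 1: join on id=5 -> alice (id 5, parent_dir=4, lev 1).
Iteration 2: join on id=4 -> share (id 4, parent_dir=1, lev 2).
Iteration 3: join on id=1 -> var (id 1, parent_dir=NULL, lev 3).
Iteration 4: parent_dir is NULL; no match; recursion stops.
lev values: 0, 1, 2, 3; the maximum is 3.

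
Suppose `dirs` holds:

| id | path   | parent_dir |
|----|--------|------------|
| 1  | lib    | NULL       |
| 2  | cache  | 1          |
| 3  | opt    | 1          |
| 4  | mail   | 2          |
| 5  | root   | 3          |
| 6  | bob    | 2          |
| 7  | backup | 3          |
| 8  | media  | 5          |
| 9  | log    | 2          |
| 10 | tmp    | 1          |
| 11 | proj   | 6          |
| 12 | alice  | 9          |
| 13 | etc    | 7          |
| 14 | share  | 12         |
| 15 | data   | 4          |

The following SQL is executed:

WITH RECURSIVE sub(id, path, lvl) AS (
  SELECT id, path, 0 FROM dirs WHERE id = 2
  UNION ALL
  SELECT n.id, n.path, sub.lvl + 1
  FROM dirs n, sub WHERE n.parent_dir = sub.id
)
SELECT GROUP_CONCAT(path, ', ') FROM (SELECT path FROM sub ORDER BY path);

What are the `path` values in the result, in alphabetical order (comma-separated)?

Base: id=2 (cache) at lvl 0.
Iteration 1: rows with parent_dir in {2} -> mail (id 4, lvl 1), bob (id 6, lvl 1), log (id 9, lvl 1).
Iteration 2: rows with parent_dir in {4,6,9} -> proj (id 11, lvl 2), alice (id 12, lvl 2), data (id 15, lvl 2).
Iteration 3: rows with parent_dir in {11,12,15} -> share (id 14, lvl 3).
Iteration 4: no rows with parent_dir in {14}; recursion stops.

alice, bob, cache, data, log, mail, proj, share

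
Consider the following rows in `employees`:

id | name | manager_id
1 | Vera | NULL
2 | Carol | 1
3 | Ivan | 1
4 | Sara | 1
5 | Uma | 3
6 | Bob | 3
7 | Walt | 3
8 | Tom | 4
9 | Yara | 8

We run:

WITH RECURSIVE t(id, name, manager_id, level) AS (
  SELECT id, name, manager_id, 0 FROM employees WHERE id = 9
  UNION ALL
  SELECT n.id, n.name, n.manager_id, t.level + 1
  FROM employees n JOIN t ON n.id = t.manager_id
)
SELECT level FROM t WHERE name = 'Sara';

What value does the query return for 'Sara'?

Base: id=9 (Yara), manager_id=8, level 0.
Iteration 1: join on id=8 -> Tom (id 8, manager_id=4, level 1).
Iteration 2: join on id=4 -> Sara (id 4, manager_id=1, level 2).
Iteration 3: join on id=1 -> Vera (id 1, manager_id=NULL, level 3).
Iteration 4: manager_id is NULL; no match; recursion stops.

2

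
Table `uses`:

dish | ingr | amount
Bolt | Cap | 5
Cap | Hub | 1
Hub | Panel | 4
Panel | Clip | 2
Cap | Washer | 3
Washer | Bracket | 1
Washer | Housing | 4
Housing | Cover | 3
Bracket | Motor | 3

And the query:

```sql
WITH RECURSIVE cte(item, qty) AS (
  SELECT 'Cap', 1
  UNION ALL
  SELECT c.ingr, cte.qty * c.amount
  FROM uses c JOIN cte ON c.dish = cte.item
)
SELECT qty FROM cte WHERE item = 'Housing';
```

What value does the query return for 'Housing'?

12

Base: (Cap, qty=1).
Iteration 1: components of {Cap} -> Hub = 1*1 = 1, Washer = 1*3 = 3.
Iteration 2: components of {Hub,Washer} -> Bracket = 3*1 = 3, Housing = 3*4 = 12, Panel = 1*4 = 4.
Iteration 3: components of {Bracket,Housing,Panel} -> Clip = 4*2 = 8, Cover = 12*3 = 36, Motor = 3*3 = 9.
Iteration 4: no further components; recursion stops.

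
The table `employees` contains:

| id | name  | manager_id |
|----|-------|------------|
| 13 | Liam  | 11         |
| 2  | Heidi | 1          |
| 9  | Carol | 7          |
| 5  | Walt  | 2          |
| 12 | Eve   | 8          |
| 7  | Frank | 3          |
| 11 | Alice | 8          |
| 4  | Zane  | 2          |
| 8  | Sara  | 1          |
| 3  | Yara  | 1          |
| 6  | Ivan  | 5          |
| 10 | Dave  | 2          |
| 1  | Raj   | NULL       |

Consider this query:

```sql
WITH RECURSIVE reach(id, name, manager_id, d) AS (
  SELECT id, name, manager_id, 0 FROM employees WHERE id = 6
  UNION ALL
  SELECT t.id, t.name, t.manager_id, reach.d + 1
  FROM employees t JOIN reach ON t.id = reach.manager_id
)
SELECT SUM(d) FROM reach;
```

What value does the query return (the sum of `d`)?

Base: id=6 (Ivan), manager_id=5, d 0.
Iteration 1: join on id=5 -> Walt (id 5, manager_id=2, d 1).
Iteration 2: join on id=2 -> Heidi (id 2, manager_id=1, d 2).
Iteration 3: join on id=1 -> Raj (id 1, manager_id=NULL, d 3).
Iteration 4: manager_id is NULL; no match; recursion stops.
SUM(d) = 0 + 1 + 2 + 3 = 6.

6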